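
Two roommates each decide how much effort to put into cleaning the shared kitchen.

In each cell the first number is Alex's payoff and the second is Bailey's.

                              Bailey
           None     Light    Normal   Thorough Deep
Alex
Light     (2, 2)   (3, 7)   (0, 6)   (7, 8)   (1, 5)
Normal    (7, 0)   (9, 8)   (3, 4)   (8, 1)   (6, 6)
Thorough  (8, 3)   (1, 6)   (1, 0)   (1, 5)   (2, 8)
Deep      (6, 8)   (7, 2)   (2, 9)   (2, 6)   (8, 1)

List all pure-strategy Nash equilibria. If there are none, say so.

The unique pure-strategy Nash equilibrium is (Normal, Light).

(Light, None): Alex can switch to Normal (2 → 7). Not NE.
(Light, Light): Alex can switch to Normal (3 → 9). Not NE.
(Light, Normal): Alex can switch to Normal (0 → 3). Not NE.
(Light, Thorough): Alex can switch to Normal (7 → 8). Not NE.
(Light, Deep): Alex can switch to Normal (1 → 6). Not NE.
(Normal, None): Alex can switch to Thorough (7 → 8). Not NE.
(Normal, Light): Alex gets 9, best alternative 7; Bailey gets 8, best alternative 6. No profitable deviation — NE.
(Normal, Normal): Bailey can switch to Light (4 → 8). Not NE.
(Normal, Thorough): Bailey can switch to Light (1 → 8). Not NE.
(Normal, Deep): Alex can switch to Deep (6 → 8). Not NE.
(Thorough, None): Bailey can switch to Light (3 → 6). Not NE.
(Thorough, Light): Alex can switch to Light (1 → 3). Not NE.
(Thorough, Normal): Alex can switch to Normal (1 → 3). Not NE.
(The remaining 7 profiles each have a profitable deviation by the same check.)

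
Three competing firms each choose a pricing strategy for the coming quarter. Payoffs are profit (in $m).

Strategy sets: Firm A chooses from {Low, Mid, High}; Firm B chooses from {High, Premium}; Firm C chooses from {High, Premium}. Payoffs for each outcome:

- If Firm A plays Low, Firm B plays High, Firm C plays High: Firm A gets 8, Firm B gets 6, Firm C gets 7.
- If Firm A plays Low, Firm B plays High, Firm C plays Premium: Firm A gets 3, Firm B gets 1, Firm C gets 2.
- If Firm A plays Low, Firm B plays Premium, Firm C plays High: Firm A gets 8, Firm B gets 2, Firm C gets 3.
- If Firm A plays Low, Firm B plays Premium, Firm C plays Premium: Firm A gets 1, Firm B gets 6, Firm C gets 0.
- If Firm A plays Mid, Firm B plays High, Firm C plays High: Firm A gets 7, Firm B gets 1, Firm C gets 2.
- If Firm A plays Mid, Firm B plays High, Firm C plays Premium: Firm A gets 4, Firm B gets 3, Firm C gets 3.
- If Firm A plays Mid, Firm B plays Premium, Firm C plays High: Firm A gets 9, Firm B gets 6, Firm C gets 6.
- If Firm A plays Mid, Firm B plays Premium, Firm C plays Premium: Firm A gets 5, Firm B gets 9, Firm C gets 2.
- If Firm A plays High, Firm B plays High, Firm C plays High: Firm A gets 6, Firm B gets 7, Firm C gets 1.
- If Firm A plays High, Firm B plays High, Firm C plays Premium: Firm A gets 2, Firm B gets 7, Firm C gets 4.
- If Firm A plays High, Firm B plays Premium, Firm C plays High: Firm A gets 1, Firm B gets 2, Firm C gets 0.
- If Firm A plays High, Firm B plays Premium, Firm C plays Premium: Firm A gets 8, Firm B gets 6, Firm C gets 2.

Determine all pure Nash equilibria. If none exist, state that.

For each strategy profile, look for a profitable unilateral deviation.
(Low, High, High): Firm A gets 8, best alternative 7; Firm B gets 6, best alternative 2; Firm C gets 7, best alternative 2. No profitable deviation — NE.
(Low, High, Premium): Firm A can switch to Mid (3 → 4). Not NE.
(Low, Premium, High): Firm A can switch to Mid (8 → 9). Not NE.
(Low, Premium, Premium): Firm A can switch to Mid (1 → 5). Not NE.
(Mid, High, High): Firm A can switch to Low (7 → 8). Not NE.
(Mid, High, Premium): Firm B can switch to Premium (3 → 9). Not NE.
(Mid, Premium, High): Firm A gets 9, best alternative 8; Firm B gets 6, best alternative 1; Firm C gets 6, best alternative 2. No profitable deviation — NE.
(Mid, Premium, Premium): Firm A can switch to High (5 → 8). Not NE.
(High, High, High): Firm A can switch to Low (6 → 8). Not NE.
(High, High, Premium): Firm A can switch to Low (2 → 3). Not NE.
(High, Premium, High): Firm A can switch to Low (1 → 8). Not NE.
(High, Premium, Premium): Firm B can switch to High (6 → 7). Not NE.

The pure Nash equilibria are (Low, High, High); (Mid, Premium, High).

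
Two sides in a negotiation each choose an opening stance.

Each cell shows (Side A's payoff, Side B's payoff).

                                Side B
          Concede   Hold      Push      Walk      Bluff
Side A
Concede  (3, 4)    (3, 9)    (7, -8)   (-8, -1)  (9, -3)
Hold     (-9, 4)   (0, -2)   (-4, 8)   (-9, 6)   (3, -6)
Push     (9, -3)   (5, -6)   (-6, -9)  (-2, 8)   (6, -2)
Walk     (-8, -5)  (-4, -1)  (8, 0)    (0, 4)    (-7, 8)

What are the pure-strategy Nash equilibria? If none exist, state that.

This game has no pure Nash equilibrium.

Side A against Concede: payoffs 3, -9, 9, -8 → best response Push.
Side A against Hold: payoffs 3, 0, 5, -4 → best response Push.
Side A against Push: payoffs 7, -4, -6, 8 → best response Walk.
Side A against Walk: payoffs -8, -9, -2, 0 → best response Walk.
Side A against Bluff: payoffs 9, 3, 6, -7 → best response Concede.
Side B against Concede: payoffs 4, 9, -8, -1, -3 → best response Hold.
Side B against Hold: payoffs 4, -2, 8, 6, -6 → best response Push.
Side B against Push: payoffs -3, -6, -9, 8, -2 → best response Walk.
Side B against Walk: payoffs -5, -1, 0, 4, 8 → best response Bluff.
No profile is a mutual best response for all players.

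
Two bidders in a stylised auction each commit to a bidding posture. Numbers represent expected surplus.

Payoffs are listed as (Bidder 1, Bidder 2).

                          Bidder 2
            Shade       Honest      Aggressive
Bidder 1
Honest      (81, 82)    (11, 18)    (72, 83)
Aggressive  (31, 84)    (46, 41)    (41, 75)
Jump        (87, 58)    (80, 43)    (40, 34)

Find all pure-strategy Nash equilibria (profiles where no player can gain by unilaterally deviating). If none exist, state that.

For each strategy profile, look for a profitable unilateral deviation.
(Honest, Shade): Bidder 1 can switch to Jump (81 → 87). Not NE.
(Honest, Honest): Bidder 1 can switch to Aggressive (11 → 46). Not NE.
(Honest, Aggressive): Bidder 1 gets 72, best alternative 41; Bidder 2 gets 83, best alternative 82. No profitable deviation — NE.
(Aggressive, Shade): Bidder 1 can switch to Honest (31 → 81). Not NE.
(Aggressive, Honest): Bidder 1 can switch to Jump (46 → 80). Not NE.
(Aggressive, Aggressive): Bidder 1 can switch to Honest (41 → 72). Not NE.
(Jump, Shade): Bidder 1 gets 87, best alternative 81; Bidder 2 gets 58, best alternative 43. No profitable deviation — NE.
(Jump, Honest): Bidder 2 can switch to Shade (43 → 58). Not NE.
(Jump, Aggressive): Bidder 1 can switch to Honest (40 → 72). Not NE.

(Honest, Aggressive) and (Jump, Shade)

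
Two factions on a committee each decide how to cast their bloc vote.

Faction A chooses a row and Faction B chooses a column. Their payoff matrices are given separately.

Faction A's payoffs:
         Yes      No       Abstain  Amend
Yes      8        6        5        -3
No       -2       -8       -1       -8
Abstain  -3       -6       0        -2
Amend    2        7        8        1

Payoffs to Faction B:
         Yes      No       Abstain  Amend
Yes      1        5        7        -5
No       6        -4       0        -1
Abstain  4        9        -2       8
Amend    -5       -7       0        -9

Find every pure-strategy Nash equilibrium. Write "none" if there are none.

(Amend, Abstain)

For each player, find the best response to each opponent profile; mutual best responses are the pure NE.
Faction A against Yes: payoffs 8, -2, -3, 2 → best response Yes.
Faction A against No: payoffs 6, -8, -6, 7 → best response Amend.
Faction A against Abstain: payoffs 5, -1, 0, 8 → best response Amend.
Faction A against Amend: payoffs -3, -8, -2, 1 → best response Amend.
Faction B against Yes: payoffs 1, 5, 7, -5 → best response Abstain.
Faction B against No: payoffs 6, -4, 0, -1 → best response Yes.
Faction B against Abstain: payoffs 4, 9, -2, 8 → best response No.
Faction B against Amend: payoffs -5, -7, 0, -9 → best response Abstain.
Mutual best responses: (Amend, Abstain).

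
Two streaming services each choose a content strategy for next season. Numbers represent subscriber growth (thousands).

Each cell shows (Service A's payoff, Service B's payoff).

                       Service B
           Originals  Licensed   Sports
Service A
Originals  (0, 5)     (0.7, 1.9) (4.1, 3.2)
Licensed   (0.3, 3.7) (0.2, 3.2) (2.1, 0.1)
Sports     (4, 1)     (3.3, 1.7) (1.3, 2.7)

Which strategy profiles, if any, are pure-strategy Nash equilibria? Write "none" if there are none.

This game has no pure Nash equilibrium.

(Originals, Originals): Service A can switch to Licensed (0 → 0.3). Not NE.
(Originals, Licensed): Service A can switch to Sports (0.7 → 3.3). Not NE.
(Originals, Sports): Service B can switch to Originals (3.2 → 5). Not NE.
(Licensed, Originals): Service A can switch to Sports (0.3 → 4). Not NE.
(Licensed, Licensed): Service A can switch to Originals (0.2 → 0.7). Not NE.
(Licensed, Sports): Service A can switch to Originals (2.1 → 4.1). Not NE.
(The remaining 3 profiles each have a profitable deviation by the same check.)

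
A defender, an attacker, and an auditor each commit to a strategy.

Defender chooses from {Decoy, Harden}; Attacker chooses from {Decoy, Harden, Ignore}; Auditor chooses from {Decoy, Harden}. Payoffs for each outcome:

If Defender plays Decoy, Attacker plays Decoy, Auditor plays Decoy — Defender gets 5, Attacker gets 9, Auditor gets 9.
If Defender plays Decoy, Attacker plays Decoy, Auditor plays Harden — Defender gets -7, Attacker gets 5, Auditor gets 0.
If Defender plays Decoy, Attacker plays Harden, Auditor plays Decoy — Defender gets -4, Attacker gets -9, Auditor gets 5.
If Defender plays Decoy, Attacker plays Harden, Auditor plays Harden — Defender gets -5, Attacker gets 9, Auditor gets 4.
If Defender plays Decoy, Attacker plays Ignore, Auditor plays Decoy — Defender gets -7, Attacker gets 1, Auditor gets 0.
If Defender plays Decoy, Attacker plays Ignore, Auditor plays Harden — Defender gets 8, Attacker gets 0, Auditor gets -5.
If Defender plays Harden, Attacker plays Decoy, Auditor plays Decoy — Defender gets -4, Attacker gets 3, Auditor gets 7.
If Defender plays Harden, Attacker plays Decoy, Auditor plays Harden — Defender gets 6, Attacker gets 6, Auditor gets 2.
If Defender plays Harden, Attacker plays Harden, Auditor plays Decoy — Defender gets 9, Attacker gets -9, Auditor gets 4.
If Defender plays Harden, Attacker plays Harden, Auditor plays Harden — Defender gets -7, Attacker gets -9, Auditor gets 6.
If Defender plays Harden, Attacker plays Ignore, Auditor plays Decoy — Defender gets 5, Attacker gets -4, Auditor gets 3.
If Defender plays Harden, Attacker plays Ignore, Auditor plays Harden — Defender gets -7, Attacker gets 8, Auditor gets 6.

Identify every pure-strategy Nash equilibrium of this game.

Pure NE: (Decoy, Decoy, Decoy)

For each strategy profile, look for a profitable unilateral deviation.
(Decoy, Decoy, Decoy): Defender gets 5, best alternative -4; Attacker gets 9, best alternative 1; Auditor gets 9, best alternative 0. No profitable deviation — NE.
(Decoy, Decoy, Harden): Defender can switch to Harden (-7 → 6). Not NE.
(Decoy, Harden, Decoy): Defender can switch to Harden (-4 → 9). Not NE.
(Decoy, Harden, Harden): Auditor can switch to Decoy (4 → 5). Not NE.
(Decoy, Ignore, Decoy): Defender can switch to Harden (-7 → 5). Not NE.
(Decoy, Ignore, Harden): Attacker can switch to Decoy (0 → 5). Not NE.
(Harden, Decoy, Decoy): Defender can switch to Decoy (-4 → 5). Not NE.
(Harden, Decoy, Harden): Attacker can switch to Ignore (6 → 8). Not NE.
(Harden, Harden, Decoy): Attacker can switch to Decoy (-9 → 3). Not NE.
(Harden, Harden, Harden): Defender can switch to Decoy (-7 → -5). Not NE.
(Harden, Ignore, Decoy): Attacker can switch to Decoy (-4 → 3). Not NE.
(The remaining 1 profile has a profitable deviation by the same check.)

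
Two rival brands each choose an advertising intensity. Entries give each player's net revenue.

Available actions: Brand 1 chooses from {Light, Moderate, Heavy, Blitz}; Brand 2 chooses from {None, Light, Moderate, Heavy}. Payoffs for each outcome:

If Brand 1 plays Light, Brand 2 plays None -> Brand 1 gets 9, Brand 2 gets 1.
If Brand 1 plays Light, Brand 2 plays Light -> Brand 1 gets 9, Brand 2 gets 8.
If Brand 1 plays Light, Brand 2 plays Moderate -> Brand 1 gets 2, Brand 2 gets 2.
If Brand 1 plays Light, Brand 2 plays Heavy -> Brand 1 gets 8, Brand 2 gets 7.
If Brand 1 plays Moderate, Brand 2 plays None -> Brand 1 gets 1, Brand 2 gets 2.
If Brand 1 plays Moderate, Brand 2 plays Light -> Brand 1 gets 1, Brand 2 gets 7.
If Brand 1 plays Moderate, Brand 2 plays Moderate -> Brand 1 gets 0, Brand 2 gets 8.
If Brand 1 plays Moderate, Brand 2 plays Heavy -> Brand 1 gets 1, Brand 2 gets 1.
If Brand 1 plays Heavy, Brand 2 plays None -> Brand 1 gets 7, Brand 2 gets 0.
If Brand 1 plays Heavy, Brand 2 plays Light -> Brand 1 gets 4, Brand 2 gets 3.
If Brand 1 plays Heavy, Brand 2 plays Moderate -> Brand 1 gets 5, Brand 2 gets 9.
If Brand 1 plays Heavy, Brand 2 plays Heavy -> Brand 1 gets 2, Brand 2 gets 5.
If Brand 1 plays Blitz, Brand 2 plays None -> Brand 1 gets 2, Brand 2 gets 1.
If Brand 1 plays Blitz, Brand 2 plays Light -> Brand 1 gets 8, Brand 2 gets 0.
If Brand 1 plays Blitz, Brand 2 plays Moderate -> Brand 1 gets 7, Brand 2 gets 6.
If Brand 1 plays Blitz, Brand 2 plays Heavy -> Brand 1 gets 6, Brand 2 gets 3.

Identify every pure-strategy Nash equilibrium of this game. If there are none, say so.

Pure-strategy Nash equilibria: (Light, Light), (Blitz, Moderate)

(Light, None): Brand 2 can switch to Light (1 → 8). Not NE.
(Light, Light): Brand 1 gets 9, best alternative 8; Brand 2 gets 8, best alternative 7. No profitable deviation — NE.
(Light, Moderate): Brand 1 can switch to Heavy (2 → 5). Not NE.
(Light, Heavy): Brand 2 can switch to Light (7 → 8). Not NE.
(Moderate, None): Brand 1 can switch to Light (1 → 9). Not NE.
(Moderate, Light): Brand 1 can switch to Light (1 → 9). Not NE.
(Moderate, Moderate): Brand 1 can switch to Light (0 → 2). Not NE.
(Moderate, Heavy): Brand 1 can switch to Light (1 → 8). Not NE.
(Heavy, None): Brand 1 can switch to Light (7 → 9). Not NE.
(Heavy, Light): Brand 1 can switch to Light (4 → 9). Not NE.
(Heavy, Moderate): Brand 1 can switch to Blitz (5 → 7). Not NE.
(Heavy, Heavy): Brand 1 can switch to Light (2 → 8). Not NE.
(Blitz, None): Brand 1 can switch to Light (2 → 9). Not NE.
(Blitz, Moderate): Brand 1 gets 7, best alternative 5; Brand 2 gets 6, best alternative 3. No profitable deviation — NE.
(The remaining 2 profiles each have a profitable deviation by the same check.)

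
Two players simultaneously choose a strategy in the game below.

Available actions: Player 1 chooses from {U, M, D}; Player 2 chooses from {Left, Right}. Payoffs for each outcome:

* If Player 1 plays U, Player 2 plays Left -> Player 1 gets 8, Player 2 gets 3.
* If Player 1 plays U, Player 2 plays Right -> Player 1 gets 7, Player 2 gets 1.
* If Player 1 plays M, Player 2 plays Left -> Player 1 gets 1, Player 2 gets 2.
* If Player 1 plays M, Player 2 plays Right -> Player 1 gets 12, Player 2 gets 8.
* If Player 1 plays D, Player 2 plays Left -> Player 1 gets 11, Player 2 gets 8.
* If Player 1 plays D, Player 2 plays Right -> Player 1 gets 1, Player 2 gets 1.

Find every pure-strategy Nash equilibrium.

For each player, find the best response to each opponent profile; mutual best responses are the pure NE.
Player 1 against Left: payoffs 8, 1, 11 → best response D.
Player 1 against Right: payoffs 7, 12, 1 → best response M.
Player 2 against U: payoffs 3, 1 → best response Left.
Player 2 against M: payoffs 2, 8 → best response Right.
Player 2 against D: payoffs 8, 1 → best response Left.
Mutual best responses: (M, Right); (D, Left).

Pure-strategy Nash equilibria: (M, Right), (D, Left)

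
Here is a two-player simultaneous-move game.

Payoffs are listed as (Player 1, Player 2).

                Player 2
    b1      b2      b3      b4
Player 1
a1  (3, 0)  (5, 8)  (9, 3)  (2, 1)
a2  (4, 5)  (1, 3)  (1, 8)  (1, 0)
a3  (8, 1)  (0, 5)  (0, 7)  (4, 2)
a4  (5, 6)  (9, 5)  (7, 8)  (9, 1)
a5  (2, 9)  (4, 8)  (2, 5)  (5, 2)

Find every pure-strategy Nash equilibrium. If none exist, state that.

No pure-strategy Nash equilibrium.

Player 1 against b1: payoffs 3, 4, 8, 5, 2 → best response a3.
Player 1 against b2: payoffs 5, 1, 0, 9, 4 → best response a4.
Player 1 against b3: payoffs 9, 1, 0, 7, 2 → best response a1.
Player 1 against b4: payoffs 2, 1, 4, 9, 5 → best response a4.
Player 2 against a1: payoffs 0, 8, 3, 1 → best response b2.
Player 2 against a2: payoffs 5, 3, 8, 0 → best response b3.
Player 2 against a3: payoffs 1, 5, 7, 2 → best response b3.
Player 2 against a4: payoffs 6, 5, 8, 1 → best response b3.
Player 2 against a5: payoffs 9, 8, 5, 2 → best response b1.
No profile is a mutual best response for all players.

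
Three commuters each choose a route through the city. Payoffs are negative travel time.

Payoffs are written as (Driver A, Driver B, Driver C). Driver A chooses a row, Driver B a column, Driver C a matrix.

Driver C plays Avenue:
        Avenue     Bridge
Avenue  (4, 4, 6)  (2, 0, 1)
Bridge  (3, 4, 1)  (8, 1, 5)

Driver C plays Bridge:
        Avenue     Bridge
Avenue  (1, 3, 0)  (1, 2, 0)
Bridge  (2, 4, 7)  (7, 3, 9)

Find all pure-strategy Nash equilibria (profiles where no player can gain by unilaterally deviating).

Mark each player's best response to every combination of opponents' strategies; a profile where every player is best-responding is a pure Nash equilibrium.
Driver A against (Avenue, Avenue): payoffs 4, 3 → best response Avenue.
Driver A against (Avenue, Bridge): payoffs 1, 2 → best response Bridge.
Driver A against (Bridge, Avenue): payoffs 2, 8 → best response Bridge.
Driver A against (Bridge, Bridge): payoffs 1, 7 → best response Bridge.
Driver B against (Avenue, Avenue): payoffs 4, 0 → best response Avenue.
Driver B against (Avenue, Bridge): payoffs 3, 2 → best response Avenue.
Driver B against (Bridge, Avenue): payoffs 4, 1 → best response Avenue.
Driver B against (Bridge, Bridge): payoffs 4, 3 → best response Avenue.
Driver C against (Avenue, Avenue): payoffs 6, 0 → best response Avenue.
Driver C against (Avenue, Bridge): payoffs 1, 0 → best response Avenue.
Driver C against (Bridge, Avenue): payoffs 1, 7 → best response Bridge.
Driver C against (Bridge, Bridge): payoffs 5, 9 → best response Bridge.
Mutual best responses: (Avenue, Avenue, Avenue); (Bridge, Avenue, Bridge).

The pure Nash equilibria are (Avenue, Avenue, Avenue) and (Bridge, Avenue, Bridge).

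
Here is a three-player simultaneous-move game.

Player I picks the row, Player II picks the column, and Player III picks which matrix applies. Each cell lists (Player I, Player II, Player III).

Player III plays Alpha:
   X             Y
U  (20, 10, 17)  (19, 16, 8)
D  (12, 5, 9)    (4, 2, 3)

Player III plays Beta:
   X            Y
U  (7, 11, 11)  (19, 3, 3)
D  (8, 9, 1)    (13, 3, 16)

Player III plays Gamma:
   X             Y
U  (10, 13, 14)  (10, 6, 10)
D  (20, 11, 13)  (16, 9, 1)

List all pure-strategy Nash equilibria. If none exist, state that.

(U, X, Alpha): Player II can switch to Y (10 → 16). Not NE.
(U, X, Beta): Player I can switch to D (7 → 8). Not NE.
(U, X, Gamma): Player I can switch to D (10 → 20). Not NE.
(U, Y, Alpha): Player III can switch to Gamma (8 → 10). Not NE.
(U, Y, Beta): Player II can switch to X (3 → 11). Not NE.
(U, Y, Gamma): Player I can switch to D (10 → 16). Not NE.
(D, X, Gamma): Player I gets 20, best alternative 10; Player II gets 11, best alternative 9; Player III gets 13, best alternative 9. No profitable deviation — NE.
(The remaining 5 profiles each have a profitable deviation by the same check.)

Pure NE: (D, X, Gamma)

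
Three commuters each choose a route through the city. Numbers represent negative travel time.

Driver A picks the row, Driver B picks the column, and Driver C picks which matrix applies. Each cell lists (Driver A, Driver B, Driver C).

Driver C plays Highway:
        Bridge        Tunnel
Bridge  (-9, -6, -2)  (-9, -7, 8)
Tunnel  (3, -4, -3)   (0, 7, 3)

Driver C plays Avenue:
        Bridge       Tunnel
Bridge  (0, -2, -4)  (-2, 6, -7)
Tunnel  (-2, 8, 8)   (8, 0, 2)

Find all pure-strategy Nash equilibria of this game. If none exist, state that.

Pure NE: (Tunnel, Tunnel, Highway)

Mark each player's best response to every combination of opponents' strategies; a profile where every player is best-responding is a pure Nash equilibrium.
Driver A against (Bridge, Highway): payoffs -9, 3 → best response Tunnel.
Driver A against (Bridge, Avenue): payoffs 0, -2 → best response Bridge.
Driver A against (Tunnel, Highway): payoffs -9, 0 → best response Tunnel.
Driver A against (Tunnel, Avenue): payoffs -2, 8 → best response Tunnel.
Driver B against (Bridge, Highway): payoffs -6, -7 → best response Bridge.
Driver B against (Bridge, Avenue): payoffs -2, 6 → best response Tunnel.
Driver B against (Tunnel, Highway): payoffs -4, 7 → best response Tunnel.
Driver B against (Tunnel, Avenue): payoffs 8, 0 → best response Bridge.
Driver C against (Bridge, Bridge): payoffs -2, -4 → best response Highway.
Driver C against (Bridge, Tunnel): payoffs 8, -7 → best response Highway.
Driver C against (Tunnel, Bridge): payoffs -3, 8 → best response Avenue.
Driver C against (Tunnel, Tunnel): payoffs 3, 2 → best response Highway.
Mutual best responses: (Tunnel, Tunnel, Highway).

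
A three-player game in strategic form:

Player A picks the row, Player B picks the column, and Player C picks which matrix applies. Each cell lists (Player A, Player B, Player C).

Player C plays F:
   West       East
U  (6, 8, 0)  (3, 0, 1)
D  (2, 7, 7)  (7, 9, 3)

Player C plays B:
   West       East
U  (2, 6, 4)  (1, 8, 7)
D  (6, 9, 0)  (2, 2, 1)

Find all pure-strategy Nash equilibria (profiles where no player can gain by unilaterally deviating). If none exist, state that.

Pure NE: (D, East, F)

Check each profile: it is a Nash equilibrium iff no player can strictly gain by switching unilaterally.
(U, West, F): Player C can switch to B (0 → 4). Not NE.
(U, West, B): Player A can switch to D (2 → 6). Not NE.
(U, East, F): Player A can switch to D (3 → 7). Not NE.
(U, East, B): Player A can switch to D (1 → 2). Not NE.
(D, West, F): Player A can switch to U (2 → 6). Not NE.
(D, West, B): Player C can switch to F (0 → 7). Not NE.
(D, East, F): Player A gets 7, best alternative 3; Player B gets 9, best alternative 7; Player C gets 3, best alternative 1. No profitable deviation — NE.
(D, East, B): Player B can switch to West (2 → 9). Not NE.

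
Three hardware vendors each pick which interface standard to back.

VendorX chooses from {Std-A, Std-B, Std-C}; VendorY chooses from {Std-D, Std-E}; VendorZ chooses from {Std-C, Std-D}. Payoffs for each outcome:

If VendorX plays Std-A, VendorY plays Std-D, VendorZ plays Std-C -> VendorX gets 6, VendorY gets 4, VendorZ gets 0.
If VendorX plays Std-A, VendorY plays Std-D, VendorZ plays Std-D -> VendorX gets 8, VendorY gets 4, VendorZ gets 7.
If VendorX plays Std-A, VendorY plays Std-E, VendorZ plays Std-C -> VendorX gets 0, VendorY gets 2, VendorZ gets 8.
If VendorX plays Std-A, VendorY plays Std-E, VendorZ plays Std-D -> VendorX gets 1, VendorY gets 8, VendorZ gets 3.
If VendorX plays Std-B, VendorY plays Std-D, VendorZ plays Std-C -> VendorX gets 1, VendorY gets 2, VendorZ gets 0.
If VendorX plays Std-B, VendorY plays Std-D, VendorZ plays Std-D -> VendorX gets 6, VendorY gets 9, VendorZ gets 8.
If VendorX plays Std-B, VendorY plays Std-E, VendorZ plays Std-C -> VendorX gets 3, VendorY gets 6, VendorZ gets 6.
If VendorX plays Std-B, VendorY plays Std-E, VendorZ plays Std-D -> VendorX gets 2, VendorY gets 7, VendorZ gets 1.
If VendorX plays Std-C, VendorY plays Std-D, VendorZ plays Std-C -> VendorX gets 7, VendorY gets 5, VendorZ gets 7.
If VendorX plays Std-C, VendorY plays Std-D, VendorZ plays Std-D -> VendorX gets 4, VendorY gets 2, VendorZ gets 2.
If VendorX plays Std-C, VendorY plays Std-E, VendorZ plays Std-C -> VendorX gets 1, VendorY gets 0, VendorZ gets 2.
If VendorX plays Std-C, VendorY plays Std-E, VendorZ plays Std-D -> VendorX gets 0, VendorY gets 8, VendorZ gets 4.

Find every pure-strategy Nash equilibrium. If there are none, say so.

The pure Nash equilibria are (Std-B, Std-E, Std-C), (Std-C, Std-D, Std-C).

VendorX against (Std-D, Std-C): payoffs 6, 1, 7 → best response Std-C.
VendorX against (Std-D, Std-D): payoffs 8, 6, 4 → best response Std-A.
VendorX against (Std-E, Std-C): payoffs 0, 3, 1 → best response Std-B.
VendorX against (Std-E, Std-D): payoffs 1, 2, 0 → best response Std-B.
VendorY against (Std-A, Std-C): payoffs 4, 2 → best response Std-D.
VendorY against (Std-A, Std-D): payoffs 4, 8 → best response Std-E.
VendorY against (Std-B, Std-C): payoffs 2, 6 → best response Std-E.
VendorY against (Std-B, Std-D): payoffs 9, 7 → best response Std-D.
VendorY against (Std-C, Std-C): payoffs 5, 0 → best response Std-D.
VendorY against (Std-C, Std-D): payoffs 2, 8 → best response Std-E.
VendorZ against (Std-A, Std-D): payoffs 0, 7 → best response Std-D.
VendorZ against (Std-A, Std-E): payoffs 8, 3 → best response Std-C.
VendorZ against (Std-B, Std-D): payoffs 0, 8 → best response Std-D.
VendorZ against (Std-B, Std-E): payoffs 6, 1 → best response Std-C.
VendorZ against (Std-C, Std-D): payoffs 7, 2 → best response Std-C.
VendorZ against (Std-C, Std-E): payoffs 2, 4 → best response Std-D.
Mutual best responses: (Std-B, Std-E, Std-C); (Std-C, Std-D, Std-C).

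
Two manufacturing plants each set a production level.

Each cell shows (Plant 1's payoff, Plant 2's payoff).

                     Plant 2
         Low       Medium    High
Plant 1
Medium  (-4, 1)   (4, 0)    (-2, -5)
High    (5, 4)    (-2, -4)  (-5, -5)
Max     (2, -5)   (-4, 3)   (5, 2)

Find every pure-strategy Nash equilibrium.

Pure NE: (High, Low)

Check each profile: it is a Nash equilibrium iff no player can strictly gain by switching unilaterally.
(Medium, Low): Plant 1 can switch to High (-4 → 5). Not NE.
(Medium, Medium): Plant 2 can switch to Low (0 → 1). Not NE.
(Medium, High): Plant 1 can switch to Max (-2 → 5). Not NE.
(High, Low): Plant 1 gets 5, best alternative 2; Plant 2 gets 4, best alternative -4. No profitable deviation — NE.
(High, Medium): Plant 1 can switch to Medium (-2 → 4). Not NE.
(High, High): Plant 1 can switch to Medium (-5 → -2). Not NE.
(Max, Low): Plant 1 can switch to High (2 → 5). Not NE.
(Max, Medium): Plant 1 can switch to Medium (-4 → 4). Not NE.
(Max, High): Plant 2 can switch to Medium (2 → 3). Not NE.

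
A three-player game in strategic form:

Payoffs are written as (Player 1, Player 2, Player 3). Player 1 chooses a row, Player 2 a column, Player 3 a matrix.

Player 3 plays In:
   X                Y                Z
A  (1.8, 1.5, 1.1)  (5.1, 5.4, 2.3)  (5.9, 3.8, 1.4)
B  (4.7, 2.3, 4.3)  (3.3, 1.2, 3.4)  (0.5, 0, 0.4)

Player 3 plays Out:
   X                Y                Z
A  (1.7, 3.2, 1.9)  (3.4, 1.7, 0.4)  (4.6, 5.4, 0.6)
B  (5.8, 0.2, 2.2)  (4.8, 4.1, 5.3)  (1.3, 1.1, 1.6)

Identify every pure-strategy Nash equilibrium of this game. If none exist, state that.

Pure-strategy Nash equilibria: (A, Y, In) and (B, X, In) and (B, Y, Out)

Player 1 against (X, In): payoffs 1.8, 4.7 → best response B.
Player 1 against (X, Out): payoffs 1.7, 5.8 → best response B.
Player 1 against (Y, In): payoffs 5.1, 3.3 → best response A.
Player 1 against (Y, Out): payoffs 3.4, 4.8 → best response B.
Player 1 against (Z, In): payoffs 5.9, 0.5 → best response A.
Player 1 against (Z, Out): payoffs 4.6, 1.3 → best response A.
Player 2 against (A, In): payoffs 1.5, 5.4, 3.8 → best response Y.
Player 2 against (A, Out): payoffs 3.2, 1.7, 5.4 → best response Z.
Player 2 against (B, In): payoffs 2.3, 1.2, 0 → best response X.
Player 2 against (B, Out): payoffs 0.2, 4.1, 1.1 → best response Y.
Player 3 against (A, X): payoffs 1.1, 1.9 → best response Out.
Player 3 against (A, Y): payoffs 2.3, 0.4 → best response In.
Player 3 against (A, Z): payoffs 1.4, 0.6 → best response In.
Player 3 against (B, X): payoffs 4.3, 2.2 → best response In.
Player 3 against (B, Y): payoffs 3.4, 5.3 → best response Out.
Player 3 against (B, Z): payoffs 0.4, 1.6 → best response Out.
Mutual best responses: (A, Y, In); (B, X, In); (B, Y, Out).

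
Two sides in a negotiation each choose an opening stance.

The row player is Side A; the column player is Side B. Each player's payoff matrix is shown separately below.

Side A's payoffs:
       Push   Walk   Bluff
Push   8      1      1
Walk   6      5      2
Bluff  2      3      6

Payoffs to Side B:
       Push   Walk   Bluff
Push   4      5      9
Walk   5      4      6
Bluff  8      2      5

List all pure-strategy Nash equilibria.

No pure-strategy Nash equilibrium.

For each player, find the best response to each opponent profile; mutual best responses are the pure NE.
Side A against Push: payoffs 8, 6, 2 → best response Push.
Side A against Walk: payoffs 1, 5, 3 → best response Walk.
Side A against Bluff: payoffs 1, 2, 6 → best response Bluff.
Side B against Push: payoffs 4, 5, 9 → best response Bluff.
Side B against Walk: payoffs 5, 4, 6 → best response Bluff.
Side B against Bluff: payoffs 8, 2, 5 → best response Push.
No profile is a mutual best response for all players.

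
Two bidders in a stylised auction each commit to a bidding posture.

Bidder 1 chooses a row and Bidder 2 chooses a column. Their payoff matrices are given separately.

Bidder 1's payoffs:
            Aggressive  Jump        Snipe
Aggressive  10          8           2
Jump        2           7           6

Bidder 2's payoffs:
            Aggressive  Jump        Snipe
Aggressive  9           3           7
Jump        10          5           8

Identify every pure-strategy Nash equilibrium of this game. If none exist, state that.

(Aggressive, Aggressive): Bidder 1 gets 10, best alternative 2; Bidder 2 gets 9, best alternative 7. No profitable deviation — NE.
(Aggressive, Jump): Bidder 2 can switch to Aggressive (3 → 9). Not NE.
(Aggressive, Snipe): Bidder 1 can switch to Jump (2 → 6). Not NE.
(Jump, Aggressive): Bidder 1 can switch to Aggressive (2 → 10). Not NE.
(Jump, Jump): Bidder 1 can switch to Aggressive (7 → 8). Not NE.
(Jump, Snipe): Bidder 2 can switch to Aggressive (8 → 10). Not NE.

The unique pure-strategy Nash equilibrium is (Aggressive, Aggressive).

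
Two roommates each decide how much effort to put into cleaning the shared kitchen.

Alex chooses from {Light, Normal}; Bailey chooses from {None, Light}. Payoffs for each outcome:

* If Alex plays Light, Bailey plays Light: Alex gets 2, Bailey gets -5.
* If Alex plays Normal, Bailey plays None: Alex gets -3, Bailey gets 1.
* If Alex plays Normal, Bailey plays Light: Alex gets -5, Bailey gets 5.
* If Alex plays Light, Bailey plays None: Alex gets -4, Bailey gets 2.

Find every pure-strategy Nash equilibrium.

No pure-strategy Nash equilibrium.

Alex against None: payoffs -4, -3 → best response Normal.
Alex against Light: payoffs 2, -5 → best response Light.
Bailey against Light: payoffs 2, -5 → best response None.
Bailey against Normal: payoffs 1, 5 → best response Light.
No profile is a mutual best response for all players.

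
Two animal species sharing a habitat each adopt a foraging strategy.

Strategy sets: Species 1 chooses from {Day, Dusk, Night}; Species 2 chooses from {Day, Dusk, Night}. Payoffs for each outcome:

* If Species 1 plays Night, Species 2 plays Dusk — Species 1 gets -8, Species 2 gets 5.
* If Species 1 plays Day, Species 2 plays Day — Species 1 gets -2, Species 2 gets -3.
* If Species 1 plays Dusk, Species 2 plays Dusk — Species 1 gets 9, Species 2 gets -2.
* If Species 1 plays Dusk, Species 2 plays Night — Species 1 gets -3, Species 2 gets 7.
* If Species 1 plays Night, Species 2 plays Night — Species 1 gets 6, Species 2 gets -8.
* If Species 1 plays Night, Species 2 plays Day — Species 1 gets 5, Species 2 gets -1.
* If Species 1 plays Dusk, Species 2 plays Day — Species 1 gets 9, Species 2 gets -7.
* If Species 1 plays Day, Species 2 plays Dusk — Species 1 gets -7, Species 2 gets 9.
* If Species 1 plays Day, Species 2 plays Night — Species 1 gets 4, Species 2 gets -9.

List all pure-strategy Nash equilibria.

There is no pure-strategy Nash equilibrium.

Species 1 against Day: payoffs -2, 9, 5 → best response Dusk.
Species 1 against Dusk: payoffs -7, 9, -8 → best response Dusk.
Species 1 against Night: payoffs 4, -3, 6 → best response Night.
Species 2 against Day: payoffs -3, 9, -9 → best response Dusk.
Species 2 against Dusk: payoffs -7, -2, 7 → best response Night.
Species 2 against Night: payoffs -1, 5, -8 → best response Dusk.
No profile is a mutual best response for all players.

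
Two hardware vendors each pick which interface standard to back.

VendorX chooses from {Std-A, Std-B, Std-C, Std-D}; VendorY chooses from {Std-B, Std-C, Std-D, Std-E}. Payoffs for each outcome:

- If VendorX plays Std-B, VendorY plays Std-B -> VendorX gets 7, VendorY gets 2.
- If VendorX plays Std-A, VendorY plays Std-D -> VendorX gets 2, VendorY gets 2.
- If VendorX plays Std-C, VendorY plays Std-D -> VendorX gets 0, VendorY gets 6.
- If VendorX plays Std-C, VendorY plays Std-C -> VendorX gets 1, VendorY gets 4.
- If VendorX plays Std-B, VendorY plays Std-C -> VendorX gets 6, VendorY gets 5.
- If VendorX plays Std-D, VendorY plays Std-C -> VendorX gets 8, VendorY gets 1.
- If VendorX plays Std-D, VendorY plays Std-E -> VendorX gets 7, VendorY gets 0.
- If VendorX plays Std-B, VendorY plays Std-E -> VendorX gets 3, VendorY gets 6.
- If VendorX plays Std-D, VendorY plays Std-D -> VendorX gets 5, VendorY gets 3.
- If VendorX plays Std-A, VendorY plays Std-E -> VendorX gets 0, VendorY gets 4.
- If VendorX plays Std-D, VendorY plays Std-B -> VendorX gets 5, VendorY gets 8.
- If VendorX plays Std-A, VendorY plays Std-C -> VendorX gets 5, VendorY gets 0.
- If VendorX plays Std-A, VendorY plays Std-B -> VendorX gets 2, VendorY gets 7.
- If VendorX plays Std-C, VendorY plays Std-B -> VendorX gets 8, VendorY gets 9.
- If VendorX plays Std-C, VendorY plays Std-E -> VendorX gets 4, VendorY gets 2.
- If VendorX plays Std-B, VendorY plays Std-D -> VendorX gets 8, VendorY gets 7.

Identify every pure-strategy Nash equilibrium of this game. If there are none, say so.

VendorX against Std-B: payoffs 2, 7, 8, 5 → best response Std-C.
VendorX against Std-C: payoffs 5, 6, 1, 8 → best response Std-D.
VendorX against Std-D: payoffs 2, 8, 0, 5 → best response Std-B.
VendorX against Std-E: payoffs 0, 3, 4, 7 → best response Std-D.
VendorY against Std-A: payoffs 7, 0, 2, 4 → best response Std-B.
VendorY against Std-B: payoffs 2, 5, 7, 6 → best response Std-D.
VendorY against Std-C: payoffs 9, 4, 6, 2 → best response Std-B.
VendorY against Std-D: payoffs 8, 1, 3, 0 → best response Std-B.
Mutual best responses: (Std-B, Std-D); (Std-C, Std-B).

The pure Nash equilibria are (Std-B, Std-D) and (Std-C, Std-B).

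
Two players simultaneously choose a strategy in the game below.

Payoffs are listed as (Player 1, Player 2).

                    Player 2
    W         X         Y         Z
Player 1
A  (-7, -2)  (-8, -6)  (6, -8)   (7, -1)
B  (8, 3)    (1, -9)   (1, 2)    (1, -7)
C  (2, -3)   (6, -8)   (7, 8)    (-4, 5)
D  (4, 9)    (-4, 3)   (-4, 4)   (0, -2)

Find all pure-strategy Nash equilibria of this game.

Player 1 against W: payoffs -7, 8, 2, 4 → best response B.
Player 1 against X: payoffs -8, 1, 6, -4 → best response C.
Player 1 against Y: payoffs 6, 1, 7, -4 → best response C.
Player 1 against Z: payoffs 7, 1, -4, 0 → best response A.
Player 2 against A: payoffs -2, -6, -8, -1 → best response Z.
Player 2 against B: payoffs 3, -9, 2, -7 → best response W.
Player 2 against C: payoffs -3, -8, 8, 5 → best response Y.
Player 2 against D: payoffs 9, 3, 4, -2 → best response W.
Mutual best responses: (A, Z); (B, W); (C, Y).

The pure Nash equilibria are (A, Z); (B, W); (C, Y).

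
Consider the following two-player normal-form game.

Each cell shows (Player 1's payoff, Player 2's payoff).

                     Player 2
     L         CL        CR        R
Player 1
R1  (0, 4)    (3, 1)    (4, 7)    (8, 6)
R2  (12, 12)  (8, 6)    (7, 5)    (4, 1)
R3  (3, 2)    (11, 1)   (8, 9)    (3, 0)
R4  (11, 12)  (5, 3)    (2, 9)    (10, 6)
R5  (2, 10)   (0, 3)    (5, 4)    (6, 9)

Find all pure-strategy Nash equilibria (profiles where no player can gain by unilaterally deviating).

(R2, L), (R3, CR)

(R1, L): Player 1 can switch to R2 (0 → 12). Not NE.
(R1, CL): Player 1 can switch to R2 (3 → 8). Not NE.
(R1, CR): Player 1 can switch to R2 (4 → 7). Not NE.
(R1, R): Player 1 can switch to R4 (8 → 10). Not NE.
(R2, L): Player 1 gets 12, best alternative 11; Player 2 gets 12, best alternative 6. No profitable deviation — NE.
(R2, CL): Player 1 can switch to R3 (8 → 11). Not NE.
(R2, CR): Player 1 can switch to R3 (7 → 8). Not NE.
(R2, R): Player 1 can switch to R1 (4 → 8). Not NE.
(R3, L): Player 1 can switch to R2 (3 → 12). Not NE.
(R3, CL): Player 2 can switch to L (1 → 2). Not NE.
(R3, CR): Player 1 gets 8, best alternative 7; Player 2 gets 9, best alternative 2. No profitable deviation — NE.
(R3, R): Player 1 can switch to R1 (3 → 8). Not NE.
(R4, L): Player 1 can switch to R2 (11 → 12). Not NE.
(R4, CL): Player 1 can switch to R2 (5 → 8). Not NE.
(The remaining 6 profiles each have a profitable deviation by the same check.)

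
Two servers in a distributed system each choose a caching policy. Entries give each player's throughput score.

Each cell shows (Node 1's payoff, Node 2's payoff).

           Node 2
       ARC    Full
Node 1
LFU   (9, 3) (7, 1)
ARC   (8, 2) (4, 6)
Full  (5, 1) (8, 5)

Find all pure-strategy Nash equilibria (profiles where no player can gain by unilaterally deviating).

Check each profile: it is a Nash equilibrium iff no player can strictly gain by switching unilaterally.
(LFU, ARC): Node 1 gets 9, best alternative 8; Node 2 gets 3, best alternative 1. No profitable deviation — NE.
(LFU, Full): Node 1 can switch to Full (7 → 8). Not NE.
(ARC, ARC): Node 1 can switch to LFU (8 → 9). Not NE.
(ARC, Full): Node 1 can switch to LFU (4 → 7). Not NE.
(Full, ARC): Node 1 can switch to LFU (5 → 9). Not NE.
(Full, Full): Node 1 gets 8, best alternative 7; Node 2 gets 5, best alternative 1. No profitable deviation — NE.

The pure Nash equilibria are (LFU, ARC), (Full, Full).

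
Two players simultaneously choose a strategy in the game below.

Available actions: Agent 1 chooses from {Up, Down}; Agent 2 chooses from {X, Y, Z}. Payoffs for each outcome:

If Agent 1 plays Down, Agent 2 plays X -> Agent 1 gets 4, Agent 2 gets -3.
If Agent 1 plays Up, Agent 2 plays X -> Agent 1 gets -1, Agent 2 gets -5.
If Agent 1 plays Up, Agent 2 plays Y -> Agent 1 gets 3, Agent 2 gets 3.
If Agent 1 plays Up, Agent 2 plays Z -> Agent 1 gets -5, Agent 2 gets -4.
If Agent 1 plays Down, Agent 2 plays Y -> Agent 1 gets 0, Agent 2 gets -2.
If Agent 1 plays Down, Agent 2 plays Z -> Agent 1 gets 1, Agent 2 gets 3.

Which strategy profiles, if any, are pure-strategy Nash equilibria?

The pure Nash equilibria are (Up, Y) and (Down, Z).

Agent 1 against X: payoffs -1, 4 → best response Down.
Agent 1 against Y: payoffs 3, 0 → best response Up.
Agent 1 against Z: payoffs -5, 1 → best response Down.
Agent 2 against Up: payoffs -5, 3, -4 → best response Y.
Agent 2 against Down: payoffs -3, -2, 3 → best response Z.
Mutual best responses: (Up, Y); (Down, Z).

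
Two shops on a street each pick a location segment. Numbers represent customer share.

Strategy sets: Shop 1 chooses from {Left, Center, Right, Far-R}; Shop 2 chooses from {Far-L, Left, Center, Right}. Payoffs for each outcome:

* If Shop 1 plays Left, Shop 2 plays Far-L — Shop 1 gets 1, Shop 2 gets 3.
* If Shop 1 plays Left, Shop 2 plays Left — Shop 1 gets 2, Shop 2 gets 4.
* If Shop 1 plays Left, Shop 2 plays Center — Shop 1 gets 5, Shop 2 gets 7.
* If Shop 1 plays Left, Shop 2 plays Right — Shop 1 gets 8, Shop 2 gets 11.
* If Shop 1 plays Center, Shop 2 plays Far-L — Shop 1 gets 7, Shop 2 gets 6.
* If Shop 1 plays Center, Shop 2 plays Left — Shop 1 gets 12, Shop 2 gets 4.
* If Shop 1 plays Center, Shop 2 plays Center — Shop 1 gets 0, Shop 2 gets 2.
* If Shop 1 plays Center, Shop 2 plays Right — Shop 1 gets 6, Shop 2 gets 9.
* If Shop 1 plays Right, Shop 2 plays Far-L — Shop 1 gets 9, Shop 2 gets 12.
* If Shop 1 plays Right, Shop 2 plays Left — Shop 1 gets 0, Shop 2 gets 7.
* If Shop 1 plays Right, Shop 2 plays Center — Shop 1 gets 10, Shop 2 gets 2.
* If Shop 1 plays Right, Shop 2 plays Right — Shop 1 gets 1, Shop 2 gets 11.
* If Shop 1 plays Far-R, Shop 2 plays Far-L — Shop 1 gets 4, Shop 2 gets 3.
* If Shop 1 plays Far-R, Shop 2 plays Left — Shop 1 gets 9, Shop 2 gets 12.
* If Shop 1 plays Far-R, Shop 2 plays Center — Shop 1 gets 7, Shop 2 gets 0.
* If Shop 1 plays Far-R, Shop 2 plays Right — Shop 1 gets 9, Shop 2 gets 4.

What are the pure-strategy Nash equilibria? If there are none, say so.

(Left, Far-L): Shop 1 can switch to Center (1 → 7). Not NE.
(Left, Left): Shop 1 can switch to Center (2 → 12). Not NE.
(Left, Center): Shop 1 can switch to Right (5 → 10). Not NE.
(Left, Right): Shop 1 can switch to Far-R (8 → 9). Not NE.
(Center, Far-L): Shop 1 can switch to Right (7 → 9). Not NE.
(Center, Left): Shop 2 can switch to Far-L (4 → 6). Not NE.
(Right, Far-L): Shop 1 gets 9, best alternative 7; Shop 2 gets 12, best alternative 11. No profitable deviation — NE.
(The remaining 9 profiles each have a profitable deviation by the same check.)

(Right, Far-L)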